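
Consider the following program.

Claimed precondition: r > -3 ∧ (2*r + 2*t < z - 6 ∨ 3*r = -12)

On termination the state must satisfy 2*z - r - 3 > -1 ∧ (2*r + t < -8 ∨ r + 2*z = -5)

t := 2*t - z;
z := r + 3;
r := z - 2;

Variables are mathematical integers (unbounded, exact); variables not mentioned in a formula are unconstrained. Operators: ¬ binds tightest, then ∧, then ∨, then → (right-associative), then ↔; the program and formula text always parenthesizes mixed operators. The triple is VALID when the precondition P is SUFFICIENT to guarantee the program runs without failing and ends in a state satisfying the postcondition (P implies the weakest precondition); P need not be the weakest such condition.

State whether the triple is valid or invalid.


Working backward. After the program, the postcondition 2*z - r - 3 > -1 ∧ (2*r + t < -8 ∨ r + 2*z = -5) must hold; in canonical form it is 2*z > r + 2 ∧ (2*r + t < -8 ∨ r + 2*z = -5).
Before r := z - 2: z > 0 ∧ (t + 2*z < -4 ∨ 3*z = -3)
Before z := r + 3: r > -3 ∧ (2*r + t < -10 ∨ 3*r = -12)
Before t := 2*t - z: r > -3 ∧ (2*r + 2*t < z - 10 ∨ 3*r = -12)
The weakest precondition is r > -3 ∧ (2*r + 2*t < z - 10 ∨ 3*r = -12).
Check whether r > -3 ∧ (2*r + 2*t < z - 6 ∨ 3*r = -12) implies it.
Countermodel: at the initial state r = -2, t = 0, z = 3, the precondition holds but the weakest precondition fails.
Answer: invalid


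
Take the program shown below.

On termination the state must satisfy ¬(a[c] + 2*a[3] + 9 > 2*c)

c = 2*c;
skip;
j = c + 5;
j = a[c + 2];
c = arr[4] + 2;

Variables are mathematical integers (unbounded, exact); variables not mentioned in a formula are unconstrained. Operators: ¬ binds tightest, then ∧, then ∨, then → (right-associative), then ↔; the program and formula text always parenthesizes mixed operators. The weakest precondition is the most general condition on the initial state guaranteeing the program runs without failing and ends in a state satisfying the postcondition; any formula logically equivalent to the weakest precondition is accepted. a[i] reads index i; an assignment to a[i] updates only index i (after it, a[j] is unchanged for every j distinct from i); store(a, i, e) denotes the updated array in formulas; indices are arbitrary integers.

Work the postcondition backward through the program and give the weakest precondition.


Working backward. After the program, the postcondition ¬(a[c] + 2*a[3] + 9 > 2*c) must hold; in canonical form it is ¬(2*a[3] + a[c] > 2*c - 9).
Before c := arr[4] + 2: ¬(a[arr[4] + 2] + 2*a[3] > 2*arr[4] - 5)
Before j := a[c + 2]: ¬(a[arr[4] + 2] + 2*a[3] > 2*arr[4] - 5)
Before j := c + 5: ¬(a[arr[4] + 2] + 2*a[3] > 2*arr[4] - 5)
Before skip: ¬(a[arr[4] + 2] + 2*a[3] > 2*arr[4] - 5)
Before c := 2*c: ¬(a[arr[4] + 2] + 2*a[3] > 2*arr[4] - 5)
Answer: WP = ¬(a[arr[4] + 2] + 2*a[3] > 2*arr[4] - 5)


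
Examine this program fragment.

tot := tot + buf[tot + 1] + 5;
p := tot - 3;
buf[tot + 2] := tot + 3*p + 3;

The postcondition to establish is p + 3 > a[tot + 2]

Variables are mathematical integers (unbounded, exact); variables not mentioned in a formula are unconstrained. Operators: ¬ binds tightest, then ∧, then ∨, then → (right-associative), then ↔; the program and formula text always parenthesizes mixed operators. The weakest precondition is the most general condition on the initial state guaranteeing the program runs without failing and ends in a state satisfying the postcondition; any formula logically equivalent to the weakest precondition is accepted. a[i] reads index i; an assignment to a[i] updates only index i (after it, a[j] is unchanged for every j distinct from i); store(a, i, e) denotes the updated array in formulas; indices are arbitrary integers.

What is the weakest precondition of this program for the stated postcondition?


Working backward. After the program, the postcondition p + 3 > a[tot + 2] must hold; in canonical form it is p > a[tot + 2] - 3.
Before buf[tot + 2] := tot + 3*p + 3: p > a[tot + 2] - 3
Before p := tot - 3: tot > a[tot + 2]
Before tot := tot + buf[tot + 1] + 5: buf[tot + 1] + tot > a[buf[tot + 1] + tot + 7] - 5
Answer: WP = buf[tot + 1] + tot > a[buf[tot + 1] + tot + 7] - 5


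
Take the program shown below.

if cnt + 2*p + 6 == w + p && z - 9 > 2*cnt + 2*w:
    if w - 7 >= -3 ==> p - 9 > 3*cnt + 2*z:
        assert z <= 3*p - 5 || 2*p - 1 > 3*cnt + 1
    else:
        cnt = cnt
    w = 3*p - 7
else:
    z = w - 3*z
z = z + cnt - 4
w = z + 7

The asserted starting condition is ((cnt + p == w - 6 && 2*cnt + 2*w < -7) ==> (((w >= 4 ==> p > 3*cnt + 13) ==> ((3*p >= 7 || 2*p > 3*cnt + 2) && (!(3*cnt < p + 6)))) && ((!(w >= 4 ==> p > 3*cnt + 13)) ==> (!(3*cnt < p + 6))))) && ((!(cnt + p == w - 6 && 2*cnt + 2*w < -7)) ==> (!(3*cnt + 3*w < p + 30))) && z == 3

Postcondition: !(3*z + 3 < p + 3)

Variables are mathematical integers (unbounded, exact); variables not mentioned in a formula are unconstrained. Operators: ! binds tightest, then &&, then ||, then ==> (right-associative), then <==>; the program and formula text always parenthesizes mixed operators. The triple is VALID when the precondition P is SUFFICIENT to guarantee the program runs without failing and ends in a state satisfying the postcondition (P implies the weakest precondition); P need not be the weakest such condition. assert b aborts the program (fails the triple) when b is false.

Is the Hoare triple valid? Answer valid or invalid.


Working backward. After the program, the postcondition !(3*z + 3 < p + 3) must hold; in canonical form it is !(3*z < p).
Before w := z + 7: !(3*z < p)
Before z := z + cnt - 4: !(3*cnt + 3*z < p + 12)
Then branch requires ((w >= 4 ==> p > 3*cnt + 2*z + 9) ==> ((z <= 3*p - 5 || 2*p > 3*cnt + 2) && (!(3*cnt + 3*z < p + 12)))) && ((!(w >= 4 ==> p > 3*cnt + 2*z + 9)) ==> (!(3*cnt + 3*z < p + 12))); else branch requires !(3*cnt + 3*w < p + 9*z + 12).
Before the if: ((cnt + p == w - 6 && z > 2*cnt + 2*w + 9) ==> (((w >= 4 ==> p > 3*cnt + 2*z + 9) ==> ((z <= 3*p - 5 || 2*p > 3*cnt + 2) && (!(3*cnt + 3*z < p + 12)))) && ((!(w >= 4 ==> p > 3*cnt + 2*z + 9)) ==> (!(3*cnt + 3*z < p + 12))))) && ((!(cnt + p == w - 6 && z > 2*cnt + 2*w + 9)) ==> (!(3*cnt + 3*w < p + 9*z + 12)))
The weakest precondition is ((cnt + p == w - 6 && z > 2*cnt + 2*w + 9) ==> (((w >= 4 ==> p > 3*cnt + 2*z + 9) ==> ((z <= 3*p - 5 || 2*p > 3*cnt + 2) && (!(3*cnt + 3*z < p + 12)))) && ((!(w >= 4 ==> p > 3*cnt + 2*z + 9)) ==> (!(3*cnt + 3*z < p + 12))))) && ((!(cnt + p == w - 6 && z > 2*cnt + 2*w + 9)) ==> (!(3*cnt + 3*w < p + 9*z + 12))).
Check whether ((cnt + p == w - 6 && 2*cnt + 2*w < -7) ==> (((w >= 4 ==> p > 3*cnt + 13) ==> ((3*p >= 7 || 2*p > 3*cnt + 2) && (!(3*cnt < p + 6)))) && ((!(w >= 4 ==> p > 3*cnt + 13)) ==> (!(3*cnt < p + 6))))) && ((!(cnt + p == w - 6 && 2*cnt + 2*w < -7)) ==> (!(3*cnt + 3*w < p + 30))) && z == 3 implies it.
Countermodel: at the initial state cnt = -12, p = -42, w = 8, z = 3, the precondition holds but the weakest precondition fails.
Answer: invalid


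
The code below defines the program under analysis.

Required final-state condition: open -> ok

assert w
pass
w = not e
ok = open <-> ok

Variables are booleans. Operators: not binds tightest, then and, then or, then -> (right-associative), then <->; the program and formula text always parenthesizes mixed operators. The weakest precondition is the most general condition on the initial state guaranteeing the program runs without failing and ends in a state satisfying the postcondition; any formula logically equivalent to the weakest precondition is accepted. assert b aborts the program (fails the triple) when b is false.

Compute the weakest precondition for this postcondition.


Working backward. After the program, open -> ok must hold.
Before ok := open <-> ok: open -> (open <-> ok)
Before w := not e: open -> (open <-> ok)
Before skip: open -> (open <-> ok)
Before assert w: w and (open -> (open <-> ok))
Answer: WP = w and (open -> (open <-> ok))


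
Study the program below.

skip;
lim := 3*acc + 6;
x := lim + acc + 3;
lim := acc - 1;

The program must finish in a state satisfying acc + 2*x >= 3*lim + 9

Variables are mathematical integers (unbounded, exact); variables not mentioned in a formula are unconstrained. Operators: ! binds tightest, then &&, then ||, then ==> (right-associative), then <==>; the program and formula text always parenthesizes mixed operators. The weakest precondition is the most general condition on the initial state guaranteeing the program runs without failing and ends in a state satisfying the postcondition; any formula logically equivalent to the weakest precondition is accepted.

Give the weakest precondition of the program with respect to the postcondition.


Working backward. After the program, acc + 2*x >= 3*lim + 9 must hold.
Before lim := acc - 1: 2*x >= 2*acc + 6
Before x := lim + acc + 3: 2*lim >= 0
Before lim := 3*acc + 6: 6*acc >= -12
Before skip: 6*acc >= -12
Answer: WP = 6*acc >= -12


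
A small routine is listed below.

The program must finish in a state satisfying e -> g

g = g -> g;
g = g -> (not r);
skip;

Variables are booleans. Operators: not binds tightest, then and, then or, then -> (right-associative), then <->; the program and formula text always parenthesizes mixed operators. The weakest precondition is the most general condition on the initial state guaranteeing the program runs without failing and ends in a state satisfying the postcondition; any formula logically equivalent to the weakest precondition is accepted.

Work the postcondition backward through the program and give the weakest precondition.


Working backward. After the program, e -> g must hold.
Before skip: e -> g
Before g := g -> (not r): e -> (g -> (not r))
Before g := g -> g: e -> (not r)
Answer: WP = e -> (not r)


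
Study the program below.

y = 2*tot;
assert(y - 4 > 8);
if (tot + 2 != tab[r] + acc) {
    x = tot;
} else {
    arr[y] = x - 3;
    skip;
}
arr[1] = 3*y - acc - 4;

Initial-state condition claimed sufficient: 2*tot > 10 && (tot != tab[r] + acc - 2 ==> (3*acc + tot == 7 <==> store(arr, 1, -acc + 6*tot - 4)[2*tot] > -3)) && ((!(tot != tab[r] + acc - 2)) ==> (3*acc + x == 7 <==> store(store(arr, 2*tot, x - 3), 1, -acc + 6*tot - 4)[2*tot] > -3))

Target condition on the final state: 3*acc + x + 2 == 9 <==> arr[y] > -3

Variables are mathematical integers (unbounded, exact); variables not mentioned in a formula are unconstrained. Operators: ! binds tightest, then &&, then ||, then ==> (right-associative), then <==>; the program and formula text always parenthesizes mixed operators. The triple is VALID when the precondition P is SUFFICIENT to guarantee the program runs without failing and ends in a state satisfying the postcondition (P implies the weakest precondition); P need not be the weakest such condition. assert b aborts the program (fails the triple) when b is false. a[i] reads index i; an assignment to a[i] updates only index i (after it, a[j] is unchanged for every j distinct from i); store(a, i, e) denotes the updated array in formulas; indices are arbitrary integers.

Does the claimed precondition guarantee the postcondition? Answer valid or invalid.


Working backward. After the program, the postcondition 3*acc + x + 2 == 9 <==> arr[y] > -3 must hold; in canonical form it is 3*acc + x == 7 <==> arr[y] > -3.
Before arr[1] := 3*y - acc - 4: 3*acc + x == 7 <==> store(arr, 1, -acc + 3*y - 4)[y] > -3
Then branch requires 3*acc + tot == 7 <==> store(arr, 1, -acc + 3*y - 4)[y] > -3; else branch requires 3*acc + x == 7 <==> store(store(arr, y, x - 3), 1, -acc + 3*y - 4)[y] > -3.
Before the if: (tot != tab[r] + acc - 2 ==> (3*acc + tot == 7 <==> store(arr, 1, -acc + 3*y - 4)[y] > -3)) && ((!(tot != tab[r] + acc - 2)) ==> (3*acc + x == 7 <==> store(store(arr, y, x - 3), 1, -acc + 3*y - 4)[y] > -3))
Before assert y - 4 > 8: y > 12 && (tot != tab[r] + acc - 2 ==> (3*acc + tot == 7 <==> store(arr, 1, -acc + 3*y - 4)[y] > -3)) && ((!(tot != tab[r] + acc - 2)) ==> (3*acc + x == 7 <==> store(store(arr, y, x - 3), 1, -acc + 3*y - 4)[y] > -3))
Before y := 2*tot: 2*tot > 12 && (tot != tab[r] + acc - 2 ==> (3*acc + tot == 7 <==> store(arr, 1, -acc + 6*tot - 4)[2*tot] > -3)) && ((!(tot != tab[r] + acc - 2)) ==> (3*acc + x == 7 <==> store(store(arr, 2*tot, x - 3), 1, -acc + 6*tot - 4)[2*tot] > -3))
The weakest precondition is 2*tot > 12 && (tot != tab[r] + acc - 2 ==> (3*acc + tot == 7 <==> store(arr, 1, -acc + 6*tot - 4)[2*tot] > -3)) && ((!(tot != tab[r] + acc - 2)) ==> (3*acc + x == 7 <==> store(store(arr, 2*tot, x - 3), 1, -acc + 6*tot - 4)[2*tot] > -3)).
Check whether 2*tot > 10 && (tot != tab[r] + acc - 2 ==> (3*acc + tot == 7 <==> store(arr, 1, -acc + 6*tot - 4)[2*tot] > -3)) && ((!(tot != tab[r] + acc - 2)) ==> (3*acc + x == 7 <==> store(store(arr, 2*tot, x - 3), 1, -acc + 6*tot - 4)[2*tot] > -3)) implies it.
Countermodel: at the initial state acc = 0, arr = {[0] = -3, [1] = -3, [12] = -3, elsewhere -3}, r = 0, tab = {[0] = 9, [1] = 9, [12] = 9, elsewhere 9}, tot = 6, x = 1, the precondition holds but the weakest precondition fails.
Answer: invalid


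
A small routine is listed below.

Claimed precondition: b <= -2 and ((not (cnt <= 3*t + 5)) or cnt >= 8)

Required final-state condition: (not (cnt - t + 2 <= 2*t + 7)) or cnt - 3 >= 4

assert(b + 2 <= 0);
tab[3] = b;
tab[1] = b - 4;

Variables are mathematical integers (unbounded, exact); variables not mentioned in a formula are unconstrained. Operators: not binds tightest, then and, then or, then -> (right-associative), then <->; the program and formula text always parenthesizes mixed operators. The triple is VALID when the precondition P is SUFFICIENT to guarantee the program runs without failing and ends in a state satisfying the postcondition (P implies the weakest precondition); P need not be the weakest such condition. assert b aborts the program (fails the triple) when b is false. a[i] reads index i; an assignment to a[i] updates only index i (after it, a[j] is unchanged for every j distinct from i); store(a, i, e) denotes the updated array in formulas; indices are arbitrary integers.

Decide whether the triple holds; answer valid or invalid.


Working backward. After the program, the postcondition (not (cnt - t + 2 <= 2*t + 7)) or cnt - 3 >= 4 must hold; in canonical form it is (not (cnt <= 3*t + 5)) or cnt >= 7.
Before tab[1] := b - 4: (not (cnt <= 3*t + 5)) or cnt >= 7
Before tab[3] := b: (not (cnt <= 3*t + 5)) or cnt >= 7
Before assert b + 2 <= 0: b <= -2 and ((not (cnt <= 3*t + 5)) or cnt >= 7)
The weakest precondition is b <= -2 and ((not (cnt <= 3*t + 5)) or cnt >= 7).
Check whether b <= -2 and ((not (cnt <= 3*t + 5)) or cnt >= 8) implies it.
Every state satisfying the precondition satisfies the weakest precondition: the implication holds.
Answer: valid


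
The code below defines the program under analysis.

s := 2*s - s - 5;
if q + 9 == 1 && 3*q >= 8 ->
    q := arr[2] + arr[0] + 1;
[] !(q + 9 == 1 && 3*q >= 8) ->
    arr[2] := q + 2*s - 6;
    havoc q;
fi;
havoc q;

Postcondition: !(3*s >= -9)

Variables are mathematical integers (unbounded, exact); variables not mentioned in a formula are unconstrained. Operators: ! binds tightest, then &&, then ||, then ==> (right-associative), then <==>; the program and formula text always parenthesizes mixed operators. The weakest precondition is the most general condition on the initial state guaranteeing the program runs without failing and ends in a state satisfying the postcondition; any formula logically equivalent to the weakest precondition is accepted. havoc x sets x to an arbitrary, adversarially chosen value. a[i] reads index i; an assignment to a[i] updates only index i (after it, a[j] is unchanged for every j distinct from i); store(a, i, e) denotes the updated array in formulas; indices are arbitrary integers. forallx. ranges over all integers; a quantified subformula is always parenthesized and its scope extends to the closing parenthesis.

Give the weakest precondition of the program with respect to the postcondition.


Working backward. After the program, !(3*s >= -9) must hold.
Before havoc q: !(3*s >= -9)
Then branch requires !(3*s >= -9); else branch requires !(3*s >= -9).
Before the if: ((q == -8 && 3*q >= 8) ==> (!(3*s >= -9))) && ((!(q == -8 && 3*q >= 8)) ==> (!(3*s >= -9)))
Before s := 2*s - s - 5: ((q == -8 && 3*q >= 8) ==> (!(3*s >= 6))) && ((!(q == -8 && 3*q >= 8)) ==> (!(3*s >= 6)))
Answer: WP = ((q == -8 && 3*q >= 8) ==> (!(3*s >= 6))) && ((!(q == -8 && 3*q >= 8)) ==> (!(3*s >= 6)))


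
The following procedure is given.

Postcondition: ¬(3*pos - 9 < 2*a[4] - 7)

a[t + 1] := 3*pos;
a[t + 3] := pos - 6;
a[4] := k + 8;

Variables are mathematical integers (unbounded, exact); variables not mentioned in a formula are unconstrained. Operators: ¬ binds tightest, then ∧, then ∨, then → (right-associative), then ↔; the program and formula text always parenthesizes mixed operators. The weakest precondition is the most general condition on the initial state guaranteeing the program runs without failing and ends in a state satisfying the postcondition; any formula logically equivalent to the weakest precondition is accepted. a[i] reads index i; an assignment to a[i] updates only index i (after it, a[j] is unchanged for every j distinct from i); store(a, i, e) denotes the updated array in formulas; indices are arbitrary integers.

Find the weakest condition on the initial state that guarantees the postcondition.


Working backward. After the program, the postcondition ¬(3*pos - 9 < 2*a[4] - 7) must hold; in canonical form it is ¬(3*pos < 2*a[4] + 2).
Before a[4] := k + 8: ¬(3*pos < 2*k + 18)
Before a[t + 3] := pos - 6: ¬(3*pos < 2*k + 18)
Before a[t + 1] := 3*pos: ¬(3*pos < 2*k + 18)
Answer: WP = ¬(3*pos < 2*k + 18)


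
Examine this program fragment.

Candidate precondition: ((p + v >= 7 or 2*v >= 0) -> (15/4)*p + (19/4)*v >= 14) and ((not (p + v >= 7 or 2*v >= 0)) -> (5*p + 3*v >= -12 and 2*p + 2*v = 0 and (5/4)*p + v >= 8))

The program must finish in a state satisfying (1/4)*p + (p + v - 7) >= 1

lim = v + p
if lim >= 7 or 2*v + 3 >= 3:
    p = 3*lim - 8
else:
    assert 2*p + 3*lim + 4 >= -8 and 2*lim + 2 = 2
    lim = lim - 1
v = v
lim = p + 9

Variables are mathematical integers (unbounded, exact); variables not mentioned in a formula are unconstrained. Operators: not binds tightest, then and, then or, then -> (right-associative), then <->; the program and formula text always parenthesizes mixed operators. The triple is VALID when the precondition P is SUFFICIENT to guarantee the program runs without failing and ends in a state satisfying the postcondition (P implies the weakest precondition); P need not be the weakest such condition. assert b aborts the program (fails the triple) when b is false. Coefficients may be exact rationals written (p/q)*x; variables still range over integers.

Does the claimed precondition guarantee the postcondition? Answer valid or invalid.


Working backward. After the program, the postcondition (1/4)*p + (p + v - 7) >= 1 must hold; in canonical form it is (5/4)*p + v >= 8.
Before lim := p + 9: (5/4)*p + v >= 8
Before v := v: (5/4)*p + v >= 8
Then branch requires (15/4)*lim + v >= 18; else branch requires 3*lim + 2*p >= -12 and 2*lim = 0 and (5/4)*p + v >= 8.
Before the if: ((lim >= 7 or 2*v >= 0) -> (15/4)*lim + v >= 18) and ((not (lim >= 7 or 2*v >= 0)) -> (3*lim + 2*p >= -12 and 2*lim = 0 and (5/4)*p + v >= 8))
Before lim := v + p: ((p + v >= 7 or 2*v >= 0) -> (15/4)*p + (19/4)*v >= 18) and ((not (p + v >= 7 or 2*v >= 0)) -> (5*p + 3*v >= -12 and 2*p + 2*v = 0 and (5/4)*p + v >= 8))
The weakest precondition is ((p + v >= 7 or 2*v >= 0) -> (15/4)*p + (19/4)*v >= 18) and ((not (p + v >= 7 or 2*v >= 0)) -> (5*p + 3*v >= -12 and 2*p + 2*v = 0 and (5/4)*p + v >= 8)).
Check whether ((p + v >= 7 or 2*v >= 0) -> (15/4)*p + (19/4)*v >= 14) and ((not (p + v >= 7 or 2*v >= 0)) -> (5*p + 3*v >= -12 and 2*p + 2*v = 0 and (5/4)*p + v >= 8)) implies it.
Countermodel: at the initial state p = -10, v = 11, the precondition holds but the weakest precondition fails.
Answer: invalid


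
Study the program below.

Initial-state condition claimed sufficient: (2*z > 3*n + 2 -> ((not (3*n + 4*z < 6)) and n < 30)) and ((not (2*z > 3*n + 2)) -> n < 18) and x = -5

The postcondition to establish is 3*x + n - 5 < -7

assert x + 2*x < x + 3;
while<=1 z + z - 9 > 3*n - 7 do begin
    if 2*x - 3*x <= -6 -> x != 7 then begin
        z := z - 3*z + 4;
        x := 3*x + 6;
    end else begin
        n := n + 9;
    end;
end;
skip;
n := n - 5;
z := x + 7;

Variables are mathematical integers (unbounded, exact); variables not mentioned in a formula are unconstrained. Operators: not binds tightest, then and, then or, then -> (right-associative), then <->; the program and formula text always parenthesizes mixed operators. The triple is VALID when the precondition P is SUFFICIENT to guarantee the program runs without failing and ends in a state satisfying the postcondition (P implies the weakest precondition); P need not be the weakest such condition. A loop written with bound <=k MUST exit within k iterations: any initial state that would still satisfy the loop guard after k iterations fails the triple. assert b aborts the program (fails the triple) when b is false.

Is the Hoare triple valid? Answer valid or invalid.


Working backward. After the program, the postcondition 3*x + n - 5 < -7 must hold; in canonical form it is n + 3*x < -2.
Before z := x + 7: n + 3*x < -2
Before n := n - 5: n + 3*x < 3
Before skip: n + 3*x < 3
Before the loop (bound <=1), unroll the exhaustion recursion (WP_0 = exit-now case; WP_j = one more guarded iteration, up to j = 1):
  WP_0: (not (2*z > 3*n + 2)) and n + 3*x < 3
  WP_1: (2*z > 3*n + 2 -> (((x >= 6 -> x != 7) -> ((not (3*n + 4*z < 6)) and n + 9*x < -15)) and ((not (x >= 6 -> x != 7)) -> ((not (2*z > 3*n + 29)) and n + 3*x < -6)))) and ((not (2*z > 3*n + 2)) -> n + 3*x < 3)
So before the loop: (2*z > 3*n + 2 -> (((x >= 6 -> x != 7) -> ((not (3*n + 4*z < 6)) and n + 9*x < -15)) and ((not (x >= 6 -> x != 7)) -> ((not (2*z > 3*n + 29)) and n + 3*x < -6)))) and ((not (2*z > 3*n + 2)) -> n + 3*x < 3)
Before assert x + 2*x < x + 3: 2*x < 3 and (2*z > 3*n + 2 -> (((x >= 6 -> x != 7) -> ((not (3*n + 4*z < 6)) and n + 9*x < -15)) and ((not (x >= 6 -> x != 7)) -> ((not (2*z > 3*n + 29)) and n + 3*x < -6)))) and ((not (2*z > 3*n + 2)) -> n + 3*x < 3)
The weakest precondition is 2*x < 3 and (2*z > 3*n + 2 -> (((x >= 6 -> x != 7) -> ((not (3*n + 4*z < 6)) and n + 9*x < -15)) and ((not (x >= 6 -> x != 7)) -> ((not (2*z > 3*n + 29)) and n + 3*x < -6)))) and ((not (2*z > 3*n + 2)) -> n + 3*x < 3).
Check whether (2*z > 3*n + 2 -> ((not (3*n + 4*z < 6)) and n < 30)) and ((not (2*z > 3*n + 2)) -> n < 18) and x = -5 implies it.
Every state satisfying the precondition satisfies the weakest precondition: the implication holds.
Answer: valid


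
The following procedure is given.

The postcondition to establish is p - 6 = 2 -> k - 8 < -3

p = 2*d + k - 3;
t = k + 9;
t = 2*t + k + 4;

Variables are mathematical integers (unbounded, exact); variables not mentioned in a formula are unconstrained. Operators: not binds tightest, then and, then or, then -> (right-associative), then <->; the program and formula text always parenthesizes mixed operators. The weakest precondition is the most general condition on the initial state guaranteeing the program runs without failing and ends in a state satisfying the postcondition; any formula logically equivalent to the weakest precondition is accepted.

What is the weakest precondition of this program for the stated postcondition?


Working backward. After the program, the postcondition p - 6 = 2 -> k - 8 < -3 must hold; in canonical form it is p = 8 -> k < 5.
Before t := 2*t + k + 4: p = 8 -> k < 5
Before t := k + 9: p = 8 -> k < 5
Before p := 2*d + k - 3: 2*d + k = 11 -> k < 5
Answer: WP = 2*d + k = 11 -> k < 5


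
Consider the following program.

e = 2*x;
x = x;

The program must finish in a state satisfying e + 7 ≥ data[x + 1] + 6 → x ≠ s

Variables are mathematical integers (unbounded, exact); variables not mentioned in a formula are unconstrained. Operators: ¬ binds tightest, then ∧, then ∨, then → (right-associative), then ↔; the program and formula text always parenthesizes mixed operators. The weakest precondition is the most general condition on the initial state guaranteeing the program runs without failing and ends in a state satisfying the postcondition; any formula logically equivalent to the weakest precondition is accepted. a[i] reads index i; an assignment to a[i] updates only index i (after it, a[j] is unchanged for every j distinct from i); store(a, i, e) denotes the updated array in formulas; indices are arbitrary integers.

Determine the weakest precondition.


Working backward. After the program, the postcondition e + 7 ≥ data[x + 1] + 6 → x ≠ s must hold; in canonical form it is e ≥ data[x + 1] - 1 → x ≠ s.
Before x := x: e ≥ data[x + 1] - 1 → x ≠ s
Before e := 2*x: 2*x ≥ data[x + 1] - 1 → x ≠ s
Answer: WP = 2*x ≥ data[x + 1] - 1 → x ≠ s


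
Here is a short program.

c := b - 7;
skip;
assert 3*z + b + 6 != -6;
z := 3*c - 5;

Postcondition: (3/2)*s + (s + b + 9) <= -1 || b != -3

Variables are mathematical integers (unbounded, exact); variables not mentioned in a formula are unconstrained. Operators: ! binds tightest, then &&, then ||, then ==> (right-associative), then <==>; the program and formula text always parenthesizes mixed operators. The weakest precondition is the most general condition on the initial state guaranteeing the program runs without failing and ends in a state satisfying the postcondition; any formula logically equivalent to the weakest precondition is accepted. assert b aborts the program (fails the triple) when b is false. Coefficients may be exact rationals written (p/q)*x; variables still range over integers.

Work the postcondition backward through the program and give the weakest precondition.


Working backward. After the program, the postcondition (3/2)*s + (s + b + 9) <= -1 || b != -3 must hold; in canonical form it is b + (5/2)*s <= -10 || b != -3.
Before z := 3*c - 5: b + (5/2)*s <= -10 || b != -3
Before assert 3*z + b + 6 != -6: b + 3*z != -12 && (b + (5/2)*s <= -10 || b != -3)
Before skip: b + 3*z != -12 && (b + (5/2)*s <= -10 || b != -3)
Before c := b - 7: b + 3*z != -12 && (b + (5/2)*s <= -10 || b != -3)
Answer: WP = b + 3*z != -12 && (b + (5/2)*s <= -10 || b != -3)


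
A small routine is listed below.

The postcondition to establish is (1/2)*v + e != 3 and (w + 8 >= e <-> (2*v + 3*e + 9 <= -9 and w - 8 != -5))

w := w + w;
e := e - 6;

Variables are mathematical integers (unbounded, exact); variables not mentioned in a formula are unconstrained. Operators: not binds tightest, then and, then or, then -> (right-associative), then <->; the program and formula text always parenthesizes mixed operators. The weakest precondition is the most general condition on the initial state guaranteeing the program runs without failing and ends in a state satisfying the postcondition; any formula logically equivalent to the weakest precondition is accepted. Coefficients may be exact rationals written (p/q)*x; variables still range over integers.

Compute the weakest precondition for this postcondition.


Working backward. After the program, the postcondition (1/2)*v + e != 3 and (w + 8 >= e <-> (2*v + 3*e + 9 <= -9 and w - 8 != -5)) must hold; in canonical form it is e + (1/2)*v != 3 and (w >= e - 8 <-> (3*e + 2*v <= -18 and w != 3)).
Before e := e - 6: e + (1/2)*v != 9 and (w >= e - 14 <-> (3*e + 2*v <= 0 and w != 3))
Before w := w + w: e + (1/2)*v != 9 and (2*w >= e - 14 <-> (3*e + 2*v <= 0 and 2*w != 3))
Answer: WP = e + (1/2)*v != 9 and (2*w >= e - 14 <-> (3*e + 2*v <= 0 and 2*w != 3))


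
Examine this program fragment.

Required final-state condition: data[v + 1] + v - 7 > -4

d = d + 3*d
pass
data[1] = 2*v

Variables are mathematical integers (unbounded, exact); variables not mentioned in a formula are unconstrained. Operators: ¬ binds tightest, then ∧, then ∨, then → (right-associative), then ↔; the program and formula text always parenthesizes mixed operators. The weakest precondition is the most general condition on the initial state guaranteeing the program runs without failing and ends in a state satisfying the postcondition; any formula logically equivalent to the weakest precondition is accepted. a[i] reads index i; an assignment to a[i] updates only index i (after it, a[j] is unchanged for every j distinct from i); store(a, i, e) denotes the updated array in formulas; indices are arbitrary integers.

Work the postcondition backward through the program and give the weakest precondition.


Working backward. After the program, the postcondition data[v + 1] + v - 7 > -4 must hold; in canonical form it is data[v + 1] + v > 3.
Before data[1] := 2*v: store(data, 1, 2*v)[v + 1] + v > 3
Before skip: store(data, 1, 2*v)[v + 1] + v > 3
Before d := d + 3*d: store(data, 1, 2*v)[v + 1] + v > 3
Answer: WP = store(data, 1, 2*v)[v + 1] + v > 3


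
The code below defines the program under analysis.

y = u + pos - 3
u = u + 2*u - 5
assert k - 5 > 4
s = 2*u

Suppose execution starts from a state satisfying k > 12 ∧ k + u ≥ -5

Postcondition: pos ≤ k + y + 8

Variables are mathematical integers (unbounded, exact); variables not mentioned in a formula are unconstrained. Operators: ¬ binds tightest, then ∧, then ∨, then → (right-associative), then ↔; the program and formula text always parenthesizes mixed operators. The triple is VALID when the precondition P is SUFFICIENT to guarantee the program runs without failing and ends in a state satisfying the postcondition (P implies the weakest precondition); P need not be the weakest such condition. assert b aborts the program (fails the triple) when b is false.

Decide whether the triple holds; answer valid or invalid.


Working backward. After the program, pos ≤ k + y + 8 must hold.
Before s := 2*u: pos ≤ k + y + 8
Before assert k - 5 > 4: k > 9 ∧ pos ≤ k + y + 8
Before u := u + 2*u - 5: k > 9 ∧ pos ≤ k + y + 8
Before y := u + pos - 3: k > 9 ∧ k + u ≥ -5
The weakest precondition is k > 9 ∧ k + u ≥ -5.
Check whether k > 12 ∧ k + u ≥ -5 implies it.
Every state satisfying the precondition satisfies the weakest precondition: the implication holds.
Answer: valid


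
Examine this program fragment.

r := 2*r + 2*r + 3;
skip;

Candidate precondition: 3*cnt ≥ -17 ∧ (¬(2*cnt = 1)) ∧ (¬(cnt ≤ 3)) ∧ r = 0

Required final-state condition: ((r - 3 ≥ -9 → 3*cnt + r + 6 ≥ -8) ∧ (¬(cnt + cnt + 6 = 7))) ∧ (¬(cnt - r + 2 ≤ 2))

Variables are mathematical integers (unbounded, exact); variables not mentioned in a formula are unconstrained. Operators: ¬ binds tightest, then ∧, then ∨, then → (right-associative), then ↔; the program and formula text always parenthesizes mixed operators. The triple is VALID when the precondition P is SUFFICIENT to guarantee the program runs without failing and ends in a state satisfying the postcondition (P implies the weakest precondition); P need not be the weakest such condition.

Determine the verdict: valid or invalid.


Working backward. After the program, the postcondition ((r - 3 ≥ -9 → 3*cnt + r + 6 ≥ -8) ∧ (¬(cnt + cnt + 6 = 7))) ∧ (¬(cnt - r + 2 ≤ 2)) must hold; in canonical form it is (r ≥ -6 → 3*cnt + r ≥ -14) ∧ (¬(2*cnt = 1)) ∧ (¬(cnt ≤ r)).
Before skip: (r ≥ -6 → 3*cnt + r ≥ -14) ∧ (¬(2*cnt = 1)) ∧ (¬(cnt ≤ r))
Before r := 2*r + 2*r + 3: (4*r ≥ -9 → 3*cnt + 4*r ≥ -17) ∧ (¬(2*cnt = 1)) ∧ (¬(cnt ≤ 4*r + 3))
The weakest precondition is (4*r ≥ -9 → 3*cnt + 4*r ≥ -17) ∧ (¬(2*cnt = 1)) ∧ (¬(cnt ≤ 4*r + 3)).
Check whether 3*cnt ≥ -17 ∧ (¬(2*cnt = 1)) ∧ (¬(cnt ≤ 3)) ∧ r = 0 implies it.
Every state satisfying the precondition satisfies the weakest precondition: the implication holds.
Answer: valid


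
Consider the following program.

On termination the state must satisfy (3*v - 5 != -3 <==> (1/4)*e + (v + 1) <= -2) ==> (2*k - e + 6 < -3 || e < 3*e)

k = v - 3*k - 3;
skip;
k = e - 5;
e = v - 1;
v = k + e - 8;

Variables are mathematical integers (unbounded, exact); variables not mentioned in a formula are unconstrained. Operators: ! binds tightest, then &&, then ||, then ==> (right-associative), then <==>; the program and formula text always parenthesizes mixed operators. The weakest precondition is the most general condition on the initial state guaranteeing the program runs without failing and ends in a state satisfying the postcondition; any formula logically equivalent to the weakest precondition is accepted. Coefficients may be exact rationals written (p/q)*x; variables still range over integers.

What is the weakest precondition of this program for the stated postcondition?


Working backward. After the program, the postcondition (3*v - 5 != -3 <==> (1/4)*e + (v + 1) <= -2) ==> (2*k - e + 6 < -3 || e < 3*e) must hold; in canonical form it is (3*v != 2 <==> (1/4)*e + v <= -3) ==> (2*k < e - 9 || 2*e > 0).
Before v := k + e - 8: (3*e + 3*k != 26 <==> (5/4)*e + k <= 5) ==> (2*k < e - 9 || 2*e > 0)
Before e := v - 1: (3*k + 3*v != 29 <==> k + (5/4)*v <= 25/4) ==> (2*k < v - 10 || 2*v > 2)
Before k := e - 5: (3*e + 3*v != 44 <==> e + (5/4)*v <= 45/4) ==> (2*e < v || 2*v > 2)
Before skip: (3*e + 3*v != 44 <==> e + (5/4)*v <= 45/4) ==> (2*e < v || 2*v > 2)
Before k := v - 3*k - 3: (3*e + 3*v != 44 <==> e + (5/4)*v <= 45/4) ==> (2*e < v || 2*v > 2)
Answer: WP = (3*e + 3*v != 44 <==> e + (5/4)*v <= 45/4) ==> (2*e < v || 2*v > 2)


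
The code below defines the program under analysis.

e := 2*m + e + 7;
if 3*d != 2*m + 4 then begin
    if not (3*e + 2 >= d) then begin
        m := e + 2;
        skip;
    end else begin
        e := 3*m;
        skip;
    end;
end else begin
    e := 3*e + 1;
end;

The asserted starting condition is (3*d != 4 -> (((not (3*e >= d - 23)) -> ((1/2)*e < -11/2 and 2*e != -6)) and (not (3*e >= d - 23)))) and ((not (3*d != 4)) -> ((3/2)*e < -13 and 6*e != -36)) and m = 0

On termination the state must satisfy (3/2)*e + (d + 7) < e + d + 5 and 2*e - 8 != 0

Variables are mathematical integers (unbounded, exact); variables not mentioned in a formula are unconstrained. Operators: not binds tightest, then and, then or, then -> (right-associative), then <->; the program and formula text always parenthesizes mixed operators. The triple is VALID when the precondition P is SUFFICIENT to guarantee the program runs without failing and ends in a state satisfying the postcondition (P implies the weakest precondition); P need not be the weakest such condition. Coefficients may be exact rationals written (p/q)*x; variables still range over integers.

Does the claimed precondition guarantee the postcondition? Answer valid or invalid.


Working backward. After the program, the postcondition (3/2)*e + (d + 7) < e + d + 5 and 2*e - 8 != 0 must hold; in canonical form it is (1/2)*e < -2 and 2*e != 8.
Then branch requires ((not (3*e >= d - 2)) -> ((1/2)*e < -2 and 2*e != 8)) and (3*e >= d - 2 -> ((3/2)*m < -2 and 6*m != 8)); else branch requires (3/2)*e < -5/2 and 6*e != 6.
Before the if: (3*d != 2*m + 4 -> (((not (3*e >= d - 2)) -> ((1/2)*e < -2 and 2*e != 8)) and (3*e >= d - 2 -> ((3/2)*m < -2 and 6*m != 8)))) and ((not (3*d != 2*m + 4)) -> ((3/2)*e < -5/2 and 6*e != 6))
Before e := 2*m + e + 7: (3*d != 2*m + 4 -> (((not (3*e + 6*m >= d - 23)) -> ((1/2)*e + m < -11/2 and 2*e + 4*m != -6)) and (3*e + 6*m >= d - 23 -> ((3/2)*m < -2 and 6*m != 8)))) and ((not (3*d != 2*m + 4)) -> ((3/2)*e + 3*m < -13 and 6*e + 12*m != -36))
The weakest precondition is (3*d != 2*m + 4 -> (((not (3*e + 6*m >= d - 23)) -> ((1/2)*e + m < -11/2 and 2*e + 4*m != -6)) and (3*e + 6*m >= d - 23 -> ((3/2)*m < -2 and 6*m != 8)))) and ((not (3*d != 2*m + 4)) -> ((3/2)*e + 3*m < -13 and 6*e + 12*m != -36)).
Check whether (3*d != 4 -> (((not (3*e >= d - 23)) -> ((1/2)*e < -11/2 and 2*e != -6)) and (not (3*e >= d - 23)))) and ((not (3*d != 4)) -> ((3/2)*e < -13 and 6*e != -36)) and m = 0 implies it.
Every state satisfying the precondition satisfies the weakest precondition: the implication holds.
Answer: valid


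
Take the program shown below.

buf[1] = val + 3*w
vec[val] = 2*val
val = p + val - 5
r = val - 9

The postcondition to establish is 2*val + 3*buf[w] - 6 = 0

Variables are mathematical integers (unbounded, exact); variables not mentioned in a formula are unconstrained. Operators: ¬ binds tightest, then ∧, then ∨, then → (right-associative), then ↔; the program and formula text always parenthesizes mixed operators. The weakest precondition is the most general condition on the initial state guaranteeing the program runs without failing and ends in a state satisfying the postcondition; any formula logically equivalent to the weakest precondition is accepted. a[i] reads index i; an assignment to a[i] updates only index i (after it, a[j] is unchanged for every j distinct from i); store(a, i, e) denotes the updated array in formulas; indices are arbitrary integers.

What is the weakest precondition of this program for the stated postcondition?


Working backward. After the program, the postcondition 2*val + 3*buf[w] - 6 = 0 must hold; in canonical form it is 3*buf[w] + 2*val = 6.
Before r := val - 9: 3*buf[w] + 2*val = 6
Before val := p + val - 5: 3*buf[w] + 2*p + 2*val = 16
Before vec[val] := 2*val: 3*buf[w] + 2*p + 2*val = 16
Before buf[1] := val + 3*w: 3*store(buf, 1, val + 3*w)[w] + 2*p + 2*val = 16
Answer: WP = 3*store(buf, 1, val + 3*w)[w] + 2*p + 2*val = 16


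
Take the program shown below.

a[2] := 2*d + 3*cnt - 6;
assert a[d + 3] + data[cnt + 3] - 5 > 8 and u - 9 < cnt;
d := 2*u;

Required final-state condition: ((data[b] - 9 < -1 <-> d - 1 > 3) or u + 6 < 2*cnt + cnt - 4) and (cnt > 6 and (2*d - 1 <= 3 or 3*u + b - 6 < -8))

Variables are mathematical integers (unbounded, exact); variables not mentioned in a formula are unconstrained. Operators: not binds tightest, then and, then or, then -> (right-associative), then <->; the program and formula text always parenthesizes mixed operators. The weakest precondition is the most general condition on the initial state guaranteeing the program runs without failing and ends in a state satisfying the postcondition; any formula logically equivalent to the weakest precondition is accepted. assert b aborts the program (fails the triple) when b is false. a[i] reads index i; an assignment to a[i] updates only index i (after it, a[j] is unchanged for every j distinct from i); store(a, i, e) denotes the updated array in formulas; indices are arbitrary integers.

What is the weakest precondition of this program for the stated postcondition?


Working backward. After the program, the postcondition ((data[b] - 9 < -1 <-> d - 1 > 3) or u + 6 < 2*cnt + cnt - 4) and (cnt > 6 and (2*d - 1 <= 3 or 3*u + b - 6 < -8)) must hold; in canonical form it is ((data[b] < 8 <-> d > 4) or u < 3*cnt - 10) and cnt > 6 and (2*d <= 4 or b + 3*u < -2).
Before d := 2*u: ((data[b] < 8 <-> 2*u > 4) or u < 3*cnt - 10) and cnt > 6 and (4*u <= 4 or b + 3*u < -2)
Before assert a[d + 3] + data[cnt + 3] - 5 > 8 and u - 9 < cnt: a[d + 3] + data[cnt + 3] > 13 and u < cnt + 9 and ((data[b] < 8 <-> 2*u > 4) or u < 3*cnt - 10) and cnt > 6 and (4*u <= 4 or b + 3*u < -2)
Before a[2] := 2*d + 3*cnt - 6: data[cnt + 3] + store(a, 2, 3*cnt + 2*d - 6)[d + 3] > 13 and u < cnt + 9 and ((data[b] < 8 <-> 2*u > 4) or u < 3*cnt - 10) and cnt > 6 and (4*u <= 4 or b + 3*u < -2)
Answer: WP = data[cnt + 3] + store(a, 2, 3*cnt + 2*d - 6)[d + 3] > 13 and u < cnt + 9 and ((data[b] < 8 <-> 2*u > 4) or u < 3*cnt - 10) and cnt > 6 and (4*u <= 4 or b + 3*u < -2)


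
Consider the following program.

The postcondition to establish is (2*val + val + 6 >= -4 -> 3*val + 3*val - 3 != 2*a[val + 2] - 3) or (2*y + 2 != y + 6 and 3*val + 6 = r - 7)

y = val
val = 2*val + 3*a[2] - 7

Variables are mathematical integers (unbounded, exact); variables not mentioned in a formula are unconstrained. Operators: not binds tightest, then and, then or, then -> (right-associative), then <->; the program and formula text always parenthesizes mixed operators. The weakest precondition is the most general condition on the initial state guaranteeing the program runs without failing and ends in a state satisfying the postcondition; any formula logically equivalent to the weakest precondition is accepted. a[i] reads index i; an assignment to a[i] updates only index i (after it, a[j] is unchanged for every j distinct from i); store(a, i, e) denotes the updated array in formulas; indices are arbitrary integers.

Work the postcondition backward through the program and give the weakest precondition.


Working backward. After the program, the postcondition (2*val + val + 6 >= -4 -> 3*val + 3*val - 3 != 2*a[val + 2] - 3) or (2*y + 2 != y + 6 and 3*val + 6 = r - 7) must hold; in canonical form it is (3*val >= -10 -> 6*val != 2*a[val + 2]) or (y != 4 and 3*val = r - 13).
Before val := 2*val + 3*a[2] - 7: (9*a[2] + 6*val >= 11 -> 18*a[2] + 12*val != 2*a[3*a[2] + 2*val - 5] + 42) or (y != 4 and 9*a[2] + 6*val = r + 8)
Before y := val: (9*a[2] + 6*val >= 11 -> 18*a[2] + 12*val != 2*a[3*a[2] + 2*val - 5] + 42) or (val != 4 and 9*a[2] + 6*val = r + 8)
Answer: WP = (9*a[2] + 6*val >= 11 -> 18*a[2] + 12*val != 2*a[3*a[2] + 2*val - 5] + 42) or (val != 4 and 9*a[2] + 6*val = r + 8)
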